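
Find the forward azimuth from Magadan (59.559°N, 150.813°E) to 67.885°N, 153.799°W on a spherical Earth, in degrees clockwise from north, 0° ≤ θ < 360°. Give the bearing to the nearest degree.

47°

Δλ = -153.799 − 150.813 = -304.612°; wrapped into (−180°, 180°]: 55.388°.
θ = atan2( sin Δλ · cos φ₂ , cos φ₁ · sin φ₂ − sin φ₁ · cos φ₂ · cos Δλ )
  = atan2(0.30984, 0.28501) = 47.390° → normalised to [0°, 360°): 47.390°.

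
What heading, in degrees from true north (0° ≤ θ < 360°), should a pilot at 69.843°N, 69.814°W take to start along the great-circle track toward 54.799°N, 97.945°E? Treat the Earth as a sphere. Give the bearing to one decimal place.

8.6°

Δλ = 97.945 − -69.814 = 167.759°.
θ = atan2( sin Δλ · cos φ₂ , cos φ₁ · sin φ₂ − sin φ₁ · cos φ₂ · cos Δλ )
  = atan2(0.12222, 0.81042) = 8.576° → normalised to [0°, 360°): 8.576°.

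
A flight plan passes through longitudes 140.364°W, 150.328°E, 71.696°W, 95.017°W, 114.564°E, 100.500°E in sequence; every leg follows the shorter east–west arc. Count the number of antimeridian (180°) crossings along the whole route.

3

Leg 1: -140.364° → +150.328°, shortest Δλ = -69.308° (west) — crosses 180°.
Leg 2: +150.328° → -71.696°, shortest Δλ = 137.976° (east) — crosses 180°.
Leg 3: -71.696° → -95.017°, shortest Δλ = -23.321° (west) — does not cross 180°.
Leg 4: -95.017° → +114.564°, shortest Δλ = -150.419° (west) — crosses 180°.
Leg 5: +114.564° → +100.500°, shortest Δλ = -14.064° (west) — does not cross 180°.
Total crossings: 3.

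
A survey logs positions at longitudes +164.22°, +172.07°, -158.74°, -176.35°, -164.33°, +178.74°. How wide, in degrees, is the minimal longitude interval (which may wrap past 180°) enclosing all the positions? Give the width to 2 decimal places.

37.04°

Sort the longitudes: -176.35°, -164.33°, -158.74°, +164.22°, +172.07°, +178.74°.
Eastward gaps between consecutive values (wrapping around): 12.02°, 5.59°, 322.96°, 7.85°, 6.67°, 4.91°.
Largest gap = 322.96° ⇒ minimal covering band is its complement: 360° − 322.96° = 37.04°.
Band runs from +164.22° eastward to -158.74°, crossing the antimeridian.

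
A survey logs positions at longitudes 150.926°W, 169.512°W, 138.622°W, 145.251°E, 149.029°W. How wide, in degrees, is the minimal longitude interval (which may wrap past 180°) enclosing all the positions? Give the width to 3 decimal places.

Sort the longitudes: -169.512°, -150.926°, -149.029°, -138.622°, +145.251°.
Eastward gaps between consecutive values (wrapping around): 18.586°, 1.897°, 10.407°, 283.873°, 45.237°.
Largest gap = 283.873° ⇒ minimal covering band is its complement: 360° − 283.873° = 76.127°.
Band runs from +145.251° eastward to -138.622°, crossing the antimeridian.

76.127°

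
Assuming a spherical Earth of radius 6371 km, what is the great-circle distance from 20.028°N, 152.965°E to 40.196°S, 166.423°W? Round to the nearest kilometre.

Δλ = -166.423 − 152.965 = -319.388°; wrapped into (−180°, 180°]: 40.612°.
Δφ = -40.196 − 20.028 = -60.224°.
a = sin²(Δφ/2) + cos φ₁ · cos φ₂ · sin²(Δλ/2) = 0.338123.
c = 2·atan2(√a, √(1−a)) = 1.24110 rad → d = 6371·c ≈ 7907.06 km.

7907 km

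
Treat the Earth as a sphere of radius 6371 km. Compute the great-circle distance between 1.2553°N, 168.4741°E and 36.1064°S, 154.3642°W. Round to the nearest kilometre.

Δλ = -154.3642 − 168.4741 = -322.8383°; wrapped into (−180°, 180°]: 37.1617°.
Δφ = -36.1064 − 1.2553 = -37.3617°.
a = sin²(Δφ/2) + cos φ₁ · cos φ₂ · sin²(Δλ/2) = 0.184601.
c = 2·atan2(√a, √(1−a)) = 0.88822 rad → d = 6371·c ≈ 5658.82 km.

5659 km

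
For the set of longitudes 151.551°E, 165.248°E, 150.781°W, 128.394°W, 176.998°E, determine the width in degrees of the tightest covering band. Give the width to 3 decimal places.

80.055°

Sort the longitudes: -150.781°, -128.394°, +151.551°, +165.248°, +176.998°.
Eastward gaps between consecutive values (wrapping around): 22.387°, 279.945°, 13.697°, 11.750°, 32.221°.
Largest gap = 279.945° ⇒ minimal covering band is its complement: 360° − 279.945° = 80.055°.
Band runs from +151.551° eastward to -128.394°, crossing the antimeridian.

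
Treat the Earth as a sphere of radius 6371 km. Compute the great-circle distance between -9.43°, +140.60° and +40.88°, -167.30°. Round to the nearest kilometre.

7723 km

Δλ = -167.30 − 140.60 = -307.90°; wrapped into (−180°, 180°]: 52.10°.
Δφ = 40.88 − -9.43 = 50.31°.
a = sin²(Δφ/2) + cos φ₁ · cos φ₂ · sin²(Δλ/2) = 0.324529.
c = 2·atan2(√a, √(1−a)) = 1.21222 rad → d = 6371·c ≈ 7723.05 km.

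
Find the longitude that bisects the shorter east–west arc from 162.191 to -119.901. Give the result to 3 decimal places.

-158.855°

Signed shortest Δλ from +162.191° to -119.901° is +77.908°.
Midpoint longitude = +162.191° + (+77.908°)/2 = +162.191° + 38.954° = +201.145°.
Normalise into (−180°, 180°]: -158.855°.
(The naïve average (+162.191 + -119.901)/2 = 21.145° is on the wrong side of the globe.)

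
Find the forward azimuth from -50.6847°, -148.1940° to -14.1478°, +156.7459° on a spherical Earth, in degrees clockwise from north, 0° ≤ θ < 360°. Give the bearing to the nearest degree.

289°

Δλ = 156.7459 − -148.1940 = 304.9399°; wrapped into (−180°, 180°]: -55.0601°.
θ = atan2( sin Δλ · cos φ₂ , cos φ₁ · sin φ₂ − sin φ₁ · cos φ₂ · cos Δλ )
  = atan2(-0.79489, 0.27479) = -70.930° → normalised to [0°, 360°): 289.070°.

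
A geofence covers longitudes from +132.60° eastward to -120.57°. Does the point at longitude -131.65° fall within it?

Band width going east from +132.60° to -120.57°: ((-120.57 − 132.60) mod 360) = 106.83°.
Offset of -131.65° east of the west edge: ((-131.65 − 132.60) mod 360) = 95.75°.
95.75° ≤ 106.83° ⇒ inside.

Yes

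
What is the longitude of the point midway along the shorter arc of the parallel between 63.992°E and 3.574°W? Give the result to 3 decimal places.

30.209°E

Signed shortest Δλ from +63.992° to -3.574° is -67.566°.
Midpoint longitude = +63.992° + (-67.566°)/2 = +63.992° − 33.783° = +30.209°.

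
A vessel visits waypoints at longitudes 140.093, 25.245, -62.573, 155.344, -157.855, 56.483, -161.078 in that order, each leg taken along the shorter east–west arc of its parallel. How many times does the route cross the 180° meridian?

4

Leg 1: +140.093° → +25.245°, shortest Δλ = -114.848° (west) — does not cross 180°.
Leg 2: +25.245° → -62.573°, shortest Δλ = -87.818° (west) — does not cross 180°.
Leg 3: -62.573° → +155.344°, shortest Δλ = -142.083° (west) — crosses 180°.
Leg 4: +155.344° → -157.855°, shortest Δλ = 46.801° (east) — crosses 180°.
Leg 5: -157.855° → +56.483°, shortest Δλ = -145.662° (west) — crosses 180°.
Leg 6: +56.483° → -161.078°, shortest Δλ = 142.439° (east) — crosses 180°.
Total crossings: 4.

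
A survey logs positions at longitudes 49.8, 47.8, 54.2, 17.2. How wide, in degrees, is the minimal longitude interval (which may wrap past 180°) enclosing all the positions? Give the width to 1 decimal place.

37.0°

Sort the longitudes: +17.2°, +47.8°, +49.8°, +54.2°.
Eastward gaps between consecutive values (wrapping around): 30.6°, 2.0°, 4.4°, 323.0°.
Largest gap = 323.0° ⇒ minimal covering band is its complement: 360° − 323.0° = 37.0°.
Band runs from +17.2° eastward to +54.2°.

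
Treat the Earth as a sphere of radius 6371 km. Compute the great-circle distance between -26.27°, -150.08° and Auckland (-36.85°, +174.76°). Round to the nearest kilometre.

Δλ = 174.76 − -150.08 = 324.84°; wrapped into (−180°, 180°]: -35.16°.
Δφ = -36.85 − -26.27 = -10.58°.
a = sin²(Δφ/2) + cos φ₁ · cos φ₂ · sin²(Δλ/2) = 0.073961.
c = 2·atan2(√a, √(1−a)) = 0.55085 rad → d = 6371·c ≈ 3509.48 km.

3509 km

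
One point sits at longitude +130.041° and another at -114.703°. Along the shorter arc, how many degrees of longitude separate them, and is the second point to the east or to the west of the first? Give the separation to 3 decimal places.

115.256° east

Raw difference: -114.703 − 130.041 = -244.744°.
Normalise into (−180°, 180°]: -244.744° + 360° = 115.256°.
Positive ⇒ the second point lies to the east; separation 115.256°.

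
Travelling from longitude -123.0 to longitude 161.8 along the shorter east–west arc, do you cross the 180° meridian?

Naïve |161.8 − -123.0| = 284.8° > 180°, so the shorter arc goes the other way round — across 180°.
Signed shortest Δλ = ((161.8 − -123.0 + 180) mod 360) − 180 = -75.2°.
Going west by 75.2° from -123.0° passes through 180° before reaching +161.8°.

Yes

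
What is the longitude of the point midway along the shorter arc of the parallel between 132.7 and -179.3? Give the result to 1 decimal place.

+156.7°

Signed shortest Δλ from +132.7° to -179.3° is +48.0°.
Midpoint longitude = +132.7° + (+48.0°)/2 = +132.7° + 24.0° = +156.7°.
(The naïve average (+132.7 + -179.3)/2 = -23.3° is on the wrong side of the globe.)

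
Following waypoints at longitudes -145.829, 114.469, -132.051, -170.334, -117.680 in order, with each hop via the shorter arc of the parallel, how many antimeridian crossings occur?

2

Leg 1: -145.829° → +114.469°, shortest Δλ = -99.702° (west) — crosses 180°.
Leg 2: +114.469° → -132.051°, shortest Δλ = 113.48° (east) — crosses 180°.
Leg 3: -132.051° → -170.334°, shortest Δλ = -38.283° (west) — does not cross 180°.
Leg 4: -170.334° → -117.680°, shortest Δλ = 52.654° (east) — does not cross 180°.
Total crossings: 2.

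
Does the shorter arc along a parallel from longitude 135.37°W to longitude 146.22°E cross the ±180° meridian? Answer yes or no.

Yes

Naïve |146.22 − -135.37| = 281.59° > 180°, so the shorter arc goes the other way round — across 180°.
Signed shortest Δλ = ((146.22 − -135.37 + 180) mod 360) − 180 = -78.41°.
Going west by 78.41° from -135.37° passes through 180° before reaching +146.22°.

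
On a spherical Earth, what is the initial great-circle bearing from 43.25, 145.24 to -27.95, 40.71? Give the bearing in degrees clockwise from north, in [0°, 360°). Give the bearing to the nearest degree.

258°

Δλ = 40.71 − 145.24 = -104.53°.
θ = atan2( sin Δλ · cos φ₂ , cos φ₁ · sin φ₂ − sin φ₁ · cos φ₂ · cos Δλ )
  = atan2(-0.85510, -0.18954) = -102.498° → normalised to [0°, 360°): 257.502°.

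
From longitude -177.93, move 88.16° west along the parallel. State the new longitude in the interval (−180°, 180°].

Start at -177.93°; shift −88.16° → -266.09°.
-266.09° lies outside (−180°, 180°]; add 360° → +93.91°.

+93.91°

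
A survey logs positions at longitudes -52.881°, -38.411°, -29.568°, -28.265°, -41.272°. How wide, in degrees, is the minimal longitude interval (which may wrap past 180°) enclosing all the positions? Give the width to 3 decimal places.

24.616°

Sort the longitudes: -52.881°, -41.272°, -38.411°, -29.568°, -28.265°.
Eastward gaps between consecutive values (wrapping around): 11.609°, 2.861°, 8.843°, 1.303°, 335.384°.
Largest gap = 335.384° ⇒ minimal covering band is its complement: 360° − 335.384° = 24.616°.
Band runs from -52.881° eastward to -28.265°.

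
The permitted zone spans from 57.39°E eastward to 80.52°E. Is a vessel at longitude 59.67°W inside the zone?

Band width going east from +57.39° to +80.52°: ((80.52 − 57.39) mod 360) = 23.13°.
Offset of -59.67° east of the west edge: ((-59.67 − 57.39) mod 360) = 242.94°.
242.94° > 23.13° ⇒ outside.

No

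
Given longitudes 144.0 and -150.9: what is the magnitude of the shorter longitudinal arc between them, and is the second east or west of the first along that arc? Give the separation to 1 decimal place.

Raw difference: -150.9 − 144.0 = -294.9°.
Normalise into (−180°, 180°]: -294.9° + 360° = 65.1°.
Positive ⇒ the second point lies to the east; separation 65.1°.

65.1° east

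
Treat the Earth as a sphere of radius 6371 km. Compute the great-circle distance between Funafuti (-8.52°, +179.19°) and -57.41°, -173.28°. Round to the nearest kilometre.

Δλ = -173.28 − 179.19 = -352.47°; wrapped into (−180°, 180°]: 7.53°.
Δφ = -57.41 − -8.52 = -48.89°.
a = sin²(Δφ/2) + cos φ₁ · cos φ₂ · sin²(Δλ/2) = 0.173543.
c = 2·atan2(√a, √(1−a)) = 0.85937 rad → d = 6371·c ≈ 5475.06 km.

5475 km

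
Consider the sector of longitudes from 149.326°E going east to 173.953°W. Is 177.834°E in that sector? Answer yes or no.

Yes

Band width going east from +149.326° to -173.953°: ((-173.953 − 149.326) mod 360) = 36.721°.
Offset of +177.834° east of the west edge: ((177.834 − 149.326) mod 360) = 28.508°.
28.508° ≤ 36.721° ⇒ inside.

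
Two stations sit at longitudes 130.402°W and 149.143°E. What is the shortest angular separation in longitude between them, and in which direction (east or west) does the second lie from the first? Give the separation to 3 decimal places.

Raw difference: 149.143 − -130.402 = 279.545°.
Normalise into (−180°, 180°]: 279.545° − 360° = -80.455°.
Negative ⇒ the second point lies to the west; separation 80.455°.

80.455° west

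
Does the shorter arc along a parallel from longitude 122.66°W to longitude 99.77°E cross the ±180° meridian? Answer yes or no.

Naïve |99.77 − -122.66| = 222.43° > 180°, so the shorter arc goes the other way round — across 180°.
Signed shortest Δλ = ((99.77 − -122.66 + 180) mod 360) − 180 = -137.57°.
Going west by 137.57° from -122.66° passes through 180° before reaching +99.77°.

Yes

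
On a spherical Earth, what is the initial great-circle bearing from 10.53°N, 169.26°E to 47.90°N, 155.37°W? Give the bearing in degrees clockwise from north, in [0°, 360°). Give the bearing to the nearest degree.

32°

Δλ = -155.37 − 169.26 = -324.63°; wrapped into (−180°, 180°]: 35.37°.
θ = atan2( sin Δλ · cos φ₂ , cos φ₁ · sin φ₂ − sin φ₁ · cos φ₂ · cos Δλ )
  = atan2(0.38808, 0.62957) = 31.650° → normalised to [0°, 360°): 31.650°.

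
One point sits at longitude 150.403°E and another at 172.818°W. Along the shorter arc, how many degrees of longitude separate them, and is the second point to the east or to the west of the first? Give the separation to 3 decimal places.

Raw difference: -172.818 − 150.403 = -323.221°.
Normalise into (−180°, 180°]: -323.221° + 360° = 36.779°.
Positive ⇒ the second point lies to the east; separation 36.779°.

36.779° east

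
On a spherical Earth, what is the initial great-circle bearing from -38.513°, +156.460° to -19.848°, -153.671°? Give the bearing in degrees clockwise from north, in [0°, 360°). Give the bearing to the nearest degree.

Δλ = -153.671 − 156.460 = -310.131°; wrapped into (−180°, 180°]: 49.869°.
θ = atan2( sin Δλ · cos φ₂ , cos φ₁ · sin φ₂ − sin φ₁ · cos φ₂ · cos Δλ )
  = atan2(0.71915, 0.11184) = 81.160° → normalised to [0°, 360°): 81.160°.

81°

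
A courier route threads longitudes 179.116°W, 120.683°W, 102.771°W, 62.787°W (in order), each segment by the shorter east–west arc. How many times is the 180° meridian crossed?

Leg 1: -179.116° → -120.683°, shortest Δλ = 58.433° (east) — does not cross 180°.
Leg 2: -120.683° → -102.771°, shortest Δλ = 17.912° (east) — does not cross 180°.
Leg 3: -102.771° → -62.787°, shortest Δλ = 39.984° (east) — does not cross 180°.
Total crossings: 0.

0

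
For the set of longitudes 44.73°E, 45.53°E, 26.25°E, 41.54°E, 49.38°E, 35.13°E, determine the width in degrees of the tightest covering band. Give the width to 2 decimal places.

Sort the longitudes: +26.25°, +35.13°, +41.54°, +44.73°, +45.53°, +49.38°.
Eastward gaps between consecutive values (wrapping around): 8.88°, 6.41°, 3.19°, 0.80°, 3.85°, 336.87°.
Largest gap = 336.87° ⇒ minimal covering band is its complement: 360° − 336.87° = 23.13°.
Band runs from +26.25° eastward to +49.38°.

23.13°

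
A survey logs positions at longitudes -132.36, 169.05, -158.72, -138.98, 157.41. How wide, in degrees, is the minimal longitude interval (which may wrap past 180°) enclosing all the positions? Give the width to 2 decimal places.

Sort the longitudes: -158.72°, -138.98°, -132.36°, +157.41°, +169.05°.
Eastward gaps between consecutive values (wrapping around): 19.74°, 6.62°, 289.77°, 11.64°, 32.23°.
Largest gap = 289.77° ⇒ minimal covering band is its complement: 360° − 289.77° = 70.23°.
Band runs from +157.41° eastward to -132.36°, crossing the antimeridian.

70.23°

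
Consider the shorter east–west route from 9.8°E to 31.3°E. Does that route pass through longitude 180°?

Signed shortest Δλ = ((31.3 − 9.8 + 180) mod 360) − 180 = 21.5°.
Going east by 21.5° from +9.8° reaches +31.3° without touching 180°.

No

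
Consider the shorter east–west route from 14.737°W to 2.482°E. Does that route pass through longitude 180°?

Signed shortest Δλ = ((2.482 − -14.737 + 180) mod 360) − 180 = 17.219°.
Going east by 17.219° from -14.737° reaches +2.482° without touching 180°.

No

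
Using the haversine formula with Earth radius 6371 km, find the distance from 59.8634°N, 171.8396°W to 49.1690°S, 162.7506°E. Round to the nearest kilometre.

12339 km

Δλ = 162.7506 − -171.8396 = 334.5902°; wrapped into (−180°, 180°]: -25.4098°.
Δφ = -49.1690 − 59.8634 = -109.0324°.
a = sin²(Δφ/2) + cos φ₁ · cos φ₂ · sin²(Δλ/2) = 0.678929.
c = 2·atan2(√a, √(1−a)) = 1.93677 rad → d = 6371·c ≈ 12339.16 km.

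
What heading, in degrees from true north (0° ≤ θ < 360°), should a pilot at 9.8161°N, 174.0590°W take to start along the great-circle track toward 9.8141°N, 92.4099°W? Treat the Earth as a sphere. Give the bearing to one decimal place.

Δλ = -92.4099 − -174.0590 = 81.6491°.
θ = atan2( sin Δλ · cos φ₂ , cos φ₁ · sin φ₂ − sin φ₁ · cos φ₂ · cos Δλ )
  = atan2(0.97492, 0.14356) = 81.623° → normalised to [0°, 360°): 81.623°.

81.6°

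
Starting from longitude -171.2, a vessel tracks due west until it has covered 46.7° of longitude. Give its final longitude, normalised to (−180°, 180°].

Start at -171.2°; shift −46.7° → -217.9°.
-217.9° lies outside (−180°, 180°]; add 360° → +142.1°.

+142.1°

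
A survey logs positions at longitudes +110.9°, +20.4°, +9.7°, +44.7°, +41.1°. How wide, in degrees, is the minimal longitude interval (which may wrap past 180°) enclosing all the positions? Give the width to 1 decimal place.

Sort the longitudes: +9.7°, +20.4°, +41.1°, +44.7°, +110.9°.
Eastward gaps between consecutive values (wrapping around): 10.7°, 20.7°, 3.6°, 66.2°, 258.8°.
Largest gap = 258.8° ⇒ minimal covering band is its complement: 360° − 258.8° = 101.2°.
Band runs from +9.7° eastward to +110.9°.

101.2°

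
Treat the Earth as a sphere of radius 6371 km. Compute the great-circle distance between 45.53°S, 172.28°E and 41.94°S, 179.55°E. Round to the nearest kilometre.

707 km

Δλ = 179.55 − 172.28 = 7.27°.
Δφ = -41.94 − -45.53 = 3.59°.
a = sin²(Δφ/2) + cos φ₁ · cos φ₂ · sin²(Δλ/2) = 0.003076.
c = 2·atan2(√a, √(1−a)) = 0.11098 rad → d = 6371·c ≈ 707.02 km.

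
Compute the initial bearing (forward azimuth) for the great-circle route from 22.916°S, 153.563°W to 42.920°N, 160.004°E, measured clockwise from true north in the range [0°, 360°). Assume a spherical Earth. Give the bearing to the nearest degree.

Δλ = 160.004 − -153.563 = 313.567°; wrapped into (−180°, 180°]: -46.433°.
θ = atan2( sin Δλ · cos φ₂ , cos φ₁ · sin φ₂ − sin φ₁ · cos φ₂ · cos Δλ )
  = atan2(-0.53061, 0.82375) = -32.787° → normalised to [0°, 360°): 327.213°.

327°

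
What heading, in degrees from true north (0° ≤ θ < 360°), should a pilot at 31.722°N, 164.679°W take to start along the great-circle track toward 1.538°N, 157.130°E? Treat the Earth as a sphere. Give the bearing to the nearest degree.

238°

Δλ = 157.130 − -164.679 = 321.809°; wrapped into (−180°, 180°]: -38.191°.
θ = atan2( sin Δλ · cos φ₂ , cos φ₁ · sin φ₂ − sin φ₁ · cos φ₂ · cos Δλ )
  = atan2(-0.61806, -0.39027) = -122.270° → normalised to [0°, 360°): 237.730°.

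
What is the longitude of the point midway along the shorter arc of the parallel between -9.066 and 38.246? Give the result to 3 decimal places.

+14.590°

Signed shortest Δλ from -9.066° to +38.246° is +47.312°.
Midpoint longitude = -9.066° + (+47.312°)/2 = -9.066° + 23.656° = +14.590°.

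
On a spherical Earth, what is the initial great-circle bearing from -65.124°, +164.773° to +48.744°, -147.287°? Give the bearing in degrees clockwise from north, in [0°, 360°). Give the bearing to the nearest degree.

Δλ = -147.287 − 164.773 = -312.060°; wrapped into (−180°, 180°]: 47.940°.
θ = atan2( sin Δλ · cos φ₂ , cos φ₁ · sin φ₂ − sin φ₁ · cos φ₂ · cos Δλ )
  = atan2(0.48959, 0.71701) = 34.326° → normalised to [0°, 360°): 34.326°.

34°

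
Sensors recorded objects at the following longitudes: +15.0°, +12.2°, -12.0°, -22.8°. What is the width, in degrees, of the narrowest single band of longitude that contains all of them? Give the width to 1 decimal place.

Sort the longitudes: -22.8°, -12.0°, +12.2°, +15.0°.
Eastward gaps between consecutive values (wrapping around): 10.8°, 24.2°, 2.8°, 322.2°.
Largest gap = 322.2° ⇒ minimal covering band is its complement: 360° − 322.2° = 37.8°.
Band runs from -22.8° eastward to +15.0°.

37.8°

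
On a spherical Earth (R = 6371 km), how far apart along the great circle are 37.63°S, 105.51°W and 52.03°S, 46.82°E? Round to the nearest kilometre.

Δλ = 46.82 − -105.51 = 152.33°.
Δφ = -52.03 − -37.63 = -14.40°.
a = sin²(Δφ/2) + cos φ₁ · cos φ₂ · sin²(Δλ/2) = 0.475105.
c = 2·atan2(√a, √(1−a)) = 1.52099 rad → d = 6371·c ≈ 9690.20 km.

9690 km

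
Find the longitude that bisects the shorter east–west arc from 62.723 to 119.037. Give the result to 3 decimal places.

Signed shortest Δλ from +62.723° to +119.037° is +56.314°.
Midpoint longitude = +62.723° + (+56.314°)/2 = +62.723° + 28.157° = +90.880°.

+90.880°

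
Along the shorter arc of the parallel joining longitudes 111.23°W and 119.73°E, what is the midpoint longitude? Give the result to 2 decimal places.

175.75°W

Signed shortest Δλ from -111.23° to +119.73° is -129.04°.
Midpoint longitude = -111.23° + (-129.04°)/2 = -111.23° − 64.52° = -175.75°.
(The naïve average (-111.23 + +119.73)/2 = 4.25° is on the wrong side of the globe.)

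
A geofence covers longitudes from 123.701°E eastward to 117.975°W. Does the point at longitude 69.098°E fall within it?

No

Band width going east from +123.701° to -117.975°: ((-117.975 − 123.701) mod 360) = 118.324°.
Offset of +69.098° east of the west edge: ((69.098 − 123.701) mod 360) = 305.397°.
305.397° > 118.324° ⇒ outside.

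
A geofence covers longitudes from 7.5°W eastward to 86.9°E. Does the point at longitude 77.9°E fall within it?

Yes

Band width going east from -7.5° to +86.9°: ((86.9 − -7.5) mod 360) = 94.4°.
Offset of +77.9° east of the west edge: ((77.9 − -7.5) mod 360) = 85.4°.
85.4° ≤ 94.4° ⇒ inside.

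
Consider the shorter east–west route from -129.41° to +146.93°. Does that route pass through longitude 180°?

Yes

Naïve |146.93 − -129.41| = 276.34° > 180°, so the shorter arc goes the other way round — across 180°.
Signed shortest Δλ = ((146.93 − -129.41 + 180) mod 360) − 180 = -83.66°.
Going west by 83.66° from -129.41° passes through 180° before reaching +146.93°.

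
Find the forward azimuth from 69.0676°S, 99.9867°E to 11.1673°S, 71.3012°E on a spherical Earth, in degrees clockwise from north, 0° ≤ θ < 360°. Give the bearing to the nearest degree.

Δλ = 71.3012 − 99.9867 = -28.6855°.
θ = atan2( sin Δλ · cos φ₂ , cos φ₁ · sin φ₂ − sin φ₁ · cos φ₂ · cos Δλ )
  = atan2(-0.47091, 0.73466) = -32.660° → normalised to [0°, 360°): 327.340°.

327°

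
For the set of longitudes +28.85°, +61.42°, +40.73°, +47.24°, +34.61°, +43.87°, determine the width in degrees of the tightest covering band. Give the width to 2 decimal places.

32.57°

Sort the longitudes: +28.85°, +34.61°, +40.73°, +43.87°, +47.24°, +61.42°.
Eastward gaps between consecutive values (wrapping around): 5.76°, 6.12°, 3.14°, 3.37°, 14.18°, 327.43°.
Largest gap = 327.43° ⇒ minimal covering band is its complement: 360° − 327.43° = 32.57°.
Band runs from +28.85° eastward to +61.42°.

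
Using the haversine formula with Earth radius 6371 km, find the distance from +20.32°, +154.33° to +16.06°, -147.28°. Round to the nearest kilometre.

6156 km

Δλ = -147.28 − 154.33 = -301.61°; wrapped into (−180°, 180°]: 58.39°.
Δφ = 16.06 − 20.32 = -4.26°.
a = sin²(Δφ/2) + cos φ₁ · cos φ₂ · sin²(Δλ/2) = 0.215799.
c = 2·atan2(√a, √(1−a)) = 0.96623 rad → d = 6371·c ≈ 6155.88 km.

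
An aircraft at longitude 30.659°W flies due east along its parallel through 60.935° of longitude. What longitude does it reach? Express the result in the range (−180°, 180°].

30.276°E

Start at -30.659°; shift +60.935° → +30.276°.
+30.276° already lies in (−180°, 180°].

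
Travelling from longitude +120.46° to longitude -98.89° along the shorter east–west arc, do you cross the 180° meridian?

Yes

Naïve |-98.89 − 120.46| = 219.35° > 180°, so the shorter arc goes the other way round — across 180°.
Signed shortest Δλ = ((-98.89 − 120.46 + 180) mod 360) − 180 = 140.65°.
Going east by 140.65° from +120.46° passes through 180° before reaching -98.89°.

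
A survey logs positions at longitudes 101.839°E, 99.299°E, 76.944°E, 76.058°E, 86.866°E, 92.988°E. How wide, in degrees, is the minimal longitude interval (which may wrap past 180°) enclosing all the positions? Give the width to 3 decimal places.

25.781°

Sort the longitudes: +76.058°, +76.944°, +86.866°, +92.988°, +99.299°, +101.839°.
Eastward gaps between consecutive values (wrapping around): 0.886°, 9.922°, 6.122°, 6.311°, 2.540°, 334.219°.
Largest gap = 334.219° ⇒ minimal covering band is its complement: 360° − 334.219° = 25.781°.
Band runs from +76.058° eastward to +101.839°.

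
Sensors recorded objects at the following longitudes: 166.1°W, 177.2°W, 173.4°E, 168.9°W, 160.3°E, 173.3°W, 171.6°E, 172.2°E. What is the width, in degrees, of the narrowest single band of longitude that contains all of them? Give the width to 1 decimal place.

Sort the longitudes: -177.2°, -173.3°, -168.9°, -166.1°, +160.3°, +171.6°, +172.2°, +173.4°.
Eastward gaps between consecutive values (wrapping around): 3.9°, 4.4°, 2.8°, 326.4°, 11.3°, 0.6°, 1.2°, 9.4°.
Largest gap = 326.4° ⇒ minimal covering band is its complement: 360° − 326.4° = 33.6°.
Band runs from +160.3° eastward to -166.1°, crossing the antimeridian.

33.6°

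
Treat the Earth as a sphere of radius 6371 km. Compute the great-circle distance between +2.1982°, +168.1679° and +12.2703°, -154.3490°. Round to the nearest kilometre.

4277 km

Δλ = -154.3490 − 168.1679 = -322.5169°; wrapped into (−180°, 180°]: 37.4831°.
Δφ = 12.2703 − 2.1982 = 10.0721°.
a = sin²(Δφ/2) + cos φ₁ · cos φ₂ · sin²(Δλ/2) = 0.108507.
c = 2·atan2(√a, √(1−a)) = 0.67134 rad → d = 6371·c ≈ 4277.13 km.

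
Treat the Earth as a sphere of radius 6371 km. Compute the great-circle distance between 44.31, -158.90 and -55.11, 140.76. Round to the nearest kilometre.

12425 km

Δλ = 140.76 − -158.90 = 299.66°; wrapped into (−180°, 180°]: -60.34°.
Δφ = -55.11 − 44.31 = -99.42°.
a = sin²(Δφ/2) + cos φ₁ · cos φ₂ · sin²(Δλ/2) = 0.685216.
c = 2·atan2(√a, √(1−a)) = 1.95027 rad → d = 6371·c ≈ 12425.17 km.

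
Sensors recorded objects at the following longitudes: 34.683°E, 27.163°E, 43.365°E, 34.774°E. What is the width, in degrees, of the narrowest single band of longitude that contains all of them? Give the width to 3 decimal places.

16.202°

Sort the longitudes: +27.163°, +34.683°, +34.774°, +43.365°.
Eastward gaps between consecutive values (wrapping around): 7.520°, 0.091°, 8.591°, 343.798°.
Largest gap = 343.798° ⇒ minimal covering band is its complement: 360° − 343.798° = 16.202°.
Band runs from +27.163° eastward to +43.365°.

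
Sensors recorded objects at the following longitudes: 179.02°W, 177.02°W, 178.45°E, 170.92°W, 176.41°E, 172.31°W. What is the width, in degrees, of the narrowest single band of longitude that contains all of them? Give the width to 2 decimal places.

12.67°

Sort the longitudes: -179.02°, -177.02°, -172.31°, -170.92°, +176.41°, +178.45°.
Eastward gaps between consecutive values (wrapping around): 2.00°, 4.71°, 1.39°, 347.33°, 2.04°, 2.53°.
Largest gap = 347.33° ⇒ minimal covering band is its complement: 360° − 347.33° = 12.67°.
Band runs from +176.41° eastward to -170.92°, crossing the antimeridian.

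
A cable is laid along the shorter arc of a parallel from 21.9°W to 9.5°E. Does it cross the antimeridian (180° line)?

Signed shortest Δλ = ((9.5 − -21.9 + 180) mod 360) − 180 = 31.4°.
Going east by 31.4° from -21.9° reaches +9.5° without touching 180°.

No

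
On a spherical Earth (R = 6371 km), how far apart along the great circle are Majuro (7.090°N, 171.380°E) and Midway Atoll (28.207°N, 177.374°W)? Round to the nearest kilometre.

Δλ = -177.374 − 171.380 = -348.754°; wrapped into (−180°, 180°]: 11.246°.
Δφ = 28.207 − 7.090 = 21.117°.
a = sin²(Δφ/2) + cos φ₁ · cos φ₂ · sin²(Δλ/2) = 0.041972.
c = 2·atan2(√a, √(1−a)) = 0.41267 rad → d = 6371·c ≈ 2629.09 km.

2629 km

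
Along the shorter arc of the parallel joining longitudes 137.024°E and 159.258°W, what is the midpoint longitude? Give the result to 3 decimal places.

Signed shortest Δλ from +137.024° to -159.258° is +63.718°.
Midpoint longitude = +137.024° + (+63.718°)/2 = +137.024° + 31.859° = +168.883°.
(The naïve average (+137.024 + -159.258)/2 = -11.117° is on the wrong side of the globe.)

168.883°E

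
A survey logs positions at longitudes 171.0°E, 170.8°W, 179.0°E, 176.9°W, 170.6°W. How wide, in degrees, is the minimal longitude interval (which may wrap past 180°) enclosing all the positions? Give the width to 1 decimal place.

Sort the longitudes: -176.9°, -170.8°, -170.6°, +171.0°, +179.0°.
Eastward gaps between consecutive values (wrapping around): 6.1°, 0.2°, 341.6°, 8.0°, 4.1°.
Largest gap = 341.6° ⇒ minimal covering band is its complement: 360° − 341.6° = 18.4°.
Band runs from +171.0° eastward to -170.6°, crossing the antimeridian.

18.4°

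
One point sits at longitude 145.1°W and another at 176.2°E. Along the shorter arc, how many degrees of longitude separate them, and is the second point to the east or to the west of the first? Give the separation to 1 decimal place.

38.7° west

Raw difference: 176.2 − -145.1 = 321.3°.
Normalise into (−180°, 180°]: 321.3° − 360° = -38.7°.
Negative ⇒ the second point lies to the west; separation 38.7°.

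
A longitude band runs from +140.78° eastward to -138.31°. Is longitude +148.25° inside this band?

Yes

Band width going east from +140.78° to -138.31°: ((-138.31 − 140.78) mod 360) = 80.91°.
Offset of +148.25° east of the west edge: ((148.25 − 140.78) mod 360) = 7.47°.
7.47° ≤ 80.91° ⇒ inside.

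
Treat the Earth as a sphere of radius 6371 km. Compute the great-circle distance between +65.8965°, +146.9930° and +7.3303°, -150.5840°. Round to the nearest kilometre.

8040 km

Δλ = -150.5840 − 146.9930 = -297.5770°; wrapped into (−180°, 180°]: 62.4230°.
Δφ = 7.3303 − 65.8965 = -58.5662°.
a = sin²(Δφ/2) + cos φ₁ · cos φ₂ · sin²(Δλ/2) = 0.348011.
c = 2·atan2(√a, √(1−a)) = 1.26193 rad → d = 6371·c ≈ 8039.76 km.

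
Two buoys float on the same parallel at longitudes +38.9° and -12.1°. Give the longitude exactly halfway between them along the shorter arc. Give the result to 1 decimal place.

+13.4°

Signed shortest Δλ from +38.9° to -12.1° is -51.0°.
Midpoint longitude = +38.9° + (-51.0°)/2 = +38.9° − 25.5° = +13.4°.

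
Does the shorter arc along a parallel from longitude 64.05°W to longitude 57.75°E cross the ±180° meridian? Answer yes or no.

Signed shortest Δλ = ((57.75 − -64.05 + 180) mod 360) − 180 = 121.8°.
Going east by 121.8° from -64.05° reaches +57.75° without touching 180°.

No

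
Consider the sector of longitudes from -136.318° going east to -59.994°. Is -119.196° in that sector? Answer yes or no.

Yes

Band width going east from -136.318° to -59.994°: ((-59.994 − -136.318) mod 360) = 76.324°.
Offset of -119.196° east of the west edge: ((-119.196 − -136.318) mod 360) = 17.122°.
17.122° ≤ 76.324° ⇒ inside.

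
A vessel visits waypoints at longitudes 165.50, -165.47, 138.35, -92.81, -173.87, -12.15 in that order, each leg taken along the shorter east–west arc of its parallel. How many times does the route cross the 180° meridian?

Leg 1: +165.50° → -165.47°, shortest Δλ = 29.03° (east) — crosses 180°.
Leg 2: -165.47° → +138.35°, shortest Δλ = -56.18° (west) — crosses 180°.
Leg 3: +138.35° → -92.81°, shortest Δλ = 128.84° (east) — crosses 180°.
Leg 4: -92.81° → -173.87°, shortest Δλ = -81.06° (west) — does not cross 180°.
Leg 5: -173.87° → -12.15°, shortest Δλ = 161.72° (east) — does not cross 180°.
Total crossings: 3.

3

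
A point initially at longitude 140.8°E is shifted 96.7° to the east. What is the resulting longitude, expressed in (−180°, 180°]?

122.5°W

Start at +140.8°; shift +96.7° → +237.5°.
+237.5° lies outside (−180°, 180°]; subtract 360° → -122.5°.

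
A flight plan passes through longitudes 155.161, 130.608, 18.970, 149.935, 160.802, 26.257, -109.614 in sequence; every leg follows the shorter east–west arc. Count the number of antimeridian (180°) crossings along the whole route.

Leg 1: +155.161° → +130.608°, shortest Δλ = -24.553° (west) — does not cross 180°.
Leg 2: +130.608° → +18.970°, shortest Δλ = -111.638° (west) — does not cross 180°.
Leg 3: +18.970° → +149.935°, shortest Δλ = 130.965° (east) — does not cross 180°.
Leg 4: +149.935° → +160.802°, shortest Δλ = 10.867° (east) — does not cross 180°.
Leg 5: +160.802° → +26.257°, shortest Δλ = -134.545° (west) — does not cross 180°.
Leg 6: +26.257° → -109.614°, shortest Δλ = -135.871° (west) — does not cross 180°.
Total crossings: 0.

0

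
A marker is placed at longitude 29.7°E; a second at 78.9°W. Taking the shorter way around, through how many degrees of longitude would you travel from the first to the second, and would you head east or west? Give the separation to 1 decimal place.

108.6° west

Raw difference: -78.9 − 29.7 = -108.6°.
Normalise into (−180°, 180°]: -108.6° stays -108.6°.
Negative ⇒ the second point lies to the west; separation 108.6°.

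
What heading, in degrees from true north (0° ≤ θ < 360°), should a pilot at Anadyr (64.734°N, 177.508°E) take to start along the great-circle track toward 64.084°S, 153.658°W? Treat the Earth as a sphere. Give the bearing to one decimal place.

Δλ = -153.658 − 177.508 = -331.166°; wrapped into (−180°, 180°]: 28.834°.
θ = atan2( sin Δλ · cos φ₂ , cos φ₁ · sin φ₂ − sin φ₁ · cos φ₂ · cos Δλ )
  = atan2(0.21078, -0.73014) = 163.897° → normalised to [0°, 360°): 163.897°.

163.9°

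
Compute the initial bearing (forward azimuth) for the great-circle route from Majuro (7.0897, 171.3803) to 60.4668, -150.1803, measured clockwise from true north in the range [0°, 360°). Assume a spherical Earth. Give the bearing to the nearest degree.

21°

Δλ = -150.1803 − 171.3803 = -321.5606°; wrapped into (−180°, 180°]: 38.4394°.
θ = atan2( sin Δλ · cos φ₂ , cos φ₁ · sin φ₂ − sin φ₁ · cos φ₂ · cos Δλ )
  = atan2(0.30645, 0.81576) = 20.589° → normalised to [0°, 360°): 20.589°.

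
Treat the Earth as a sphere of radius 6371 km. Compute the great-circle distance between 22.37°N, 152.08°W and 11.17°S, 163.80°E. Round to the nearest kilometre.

Δλ = 163.80 − -152.08 = 315.88°; wrapped into (−180°, 180°]: -44.12°.
Δφ = -11.17 − 22.37 = -33.54°.
a = sin²(Δφ/2) + cos φ₁ · cos φ₂ · sin²(Δλ/2) = 0.211222.
c = 2·atan2(√a, √(1−a)) = 0.95506 rad → d = 6371·c ≈ 6084.71 km.

6085 km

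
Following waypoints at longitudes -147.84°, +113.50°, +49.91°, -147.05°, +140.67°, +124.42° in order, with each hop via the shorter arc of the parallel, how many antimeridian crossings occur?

3

Leg 1: -147.84° → +113.50°, shortest Δλ = -98.66° (west) — crosses 180°.
Leg 2: +113.50° → +49.91°, shortest Δλ = -63.59° (west) — does not cross 180°.
Leg 3: +49.91° → -147.05°, shortest Δλ = 163.04° (east) — crosses 180°.
Leg 4: -147.05° → +140.67°, shortest Δλ = -72.28° (west) — crosses 180°.
Leg 5: +140.67° → +124.42°, shortest Δλ = -16.25° (west) — does not cross 180°.
Total crossings: 3.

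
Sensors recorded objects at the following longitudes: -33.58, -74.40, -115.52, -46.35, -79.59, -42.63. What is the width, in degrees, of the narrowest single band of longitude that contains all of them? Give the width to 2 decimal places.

81.94°

Sort the longitudes: -115.52°, -79.59°, -74.40°, -46.35°, -42.63°, -33.58°.
Eastward gaps between consecutive values (wrapping around): 35.93°, 5.19°, 28.05°, 3.72°, 9.05°, 278.06°.
Largest gap = 278.06° ⇒ minimal covering band is its complement: 360° − 278.06° = 81.94°.
Band runs from -115.52° eastward to -33.58°.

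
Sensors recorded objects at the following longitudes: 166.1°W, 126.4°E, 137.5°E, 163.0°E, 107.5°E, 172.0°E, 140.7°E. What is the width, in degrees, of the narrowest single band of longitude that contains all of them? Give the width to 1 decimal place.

Sort the longitudes: -166.1°, +107.5°, +126.4°, +137.5°, +140.7°, +163.0°, +172.0°.
Eastward gaps between consecutive values (wrapping around): 273.6°, 18.9°, 11.1°, 3.2°, 22.3°, 9.0°, 21.9°.
Largest gap = 273.6° ⇒ minimal covering band is its complement: 360° − 273.6° = 86.4°.
Band runs from +107.5° eastward to -166.1°, crossing the antimeridian.

86.4°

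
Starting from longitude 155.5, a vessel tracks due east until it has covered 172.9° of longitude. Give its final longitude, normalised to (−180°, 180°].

Start at +155.5°; shift +172.9° → +328.4°.
+328.4° lies outside (−180°, 180°]; subtract 360° → -31.6°.

-31.6°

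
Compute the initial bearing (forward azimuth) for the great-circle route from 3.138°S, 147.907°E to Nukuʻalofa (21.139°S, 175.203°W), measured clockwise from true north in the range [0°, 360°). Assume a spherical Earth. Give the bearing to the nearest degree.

120°

Δλ = -175.203 − 147.907 = -323.110°; wrapped into (−180°, 180°]: 36.890°.
θ = atan2( sin Δλ · cos φ₂ , cos φ₁ · sin φ₂ − sin φ₁ · cos φ₂ · cos Δλ )
  = atan2(0.55989, -0.31926) = 119.692° → normalised to [0°, 360°): 119.692°.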